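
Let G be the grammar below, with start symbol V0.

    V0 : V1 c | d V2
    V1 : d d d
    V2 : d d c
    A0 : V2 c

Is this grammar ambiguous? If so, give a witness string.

Witness: d d d c

Derivation 1: V0 ⇒ V1 c ⇒ d d d c
Derivation 2: V0 ⇒ d V2 ⇒ d d d c

Two distinct leftmost derivations for the same string.

Ambiguous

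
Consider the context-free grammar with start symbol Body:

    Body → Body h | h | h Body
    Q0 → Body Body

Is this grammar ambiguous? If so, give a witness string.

Ambiguous

Witness: h h

Derivation 1: Body ⇒ Body h ⇒ h h
Derivation 2: Body ⇒ h Body ⇒ h h

Two distinct leftmost derivations for the same string.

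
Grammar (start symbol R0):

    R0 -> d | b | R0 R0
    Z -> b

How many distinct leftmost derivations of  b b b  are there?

2

Parse trees for b b b:
  [R0 [R0 b] [R0 [R0 b] [R0 b]]]
  [R0 [R0 [R0 b] [R0 b]] [R0 b]]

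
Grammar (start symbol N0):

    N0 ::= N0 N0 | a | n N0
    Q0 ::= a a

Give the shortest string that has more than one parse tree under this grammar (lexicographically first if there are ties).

length 1: no string has ≥2 trees
length 2: no string has ≥2 trees
length 3: a a a has 2 parse trees

Two derivations of a a a:
  N0 ⇒ N0 N0 ⇒ N0 N0 N0 ⇒ a N0 N0 ⇒ a a N0 ⇒ a a a
  N0 ⇒ N0 N0 ⇒ a N0 ⇒ a N0 N0 ⇒ a a N0 ⇒ a a a

a a a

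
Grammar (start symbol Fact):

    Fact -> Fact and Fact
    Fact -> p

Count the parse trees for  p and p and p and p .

5

Parse trees for p and p and p and p:
  [Fact [Fact p] and [Fact [Fact p] and [Fact [Fact p] and [Fact p]]]]
  [Fact [Fact p] and [Fact [Fact [Fact p] and [Fact p]] and [Fact p]]]
  [Fact [Fact [Fact p] and [Fact p]] and [Fact [Fact p] and [Fact p]]]
  [Fact [Fact [Fact p] and [Fact [Fact p] and [Fact p]]] and [Fact p]]
  [Fact [Fact [Fact [Fact p] and [Fact p]] and [Fact p]] and [Fact p]]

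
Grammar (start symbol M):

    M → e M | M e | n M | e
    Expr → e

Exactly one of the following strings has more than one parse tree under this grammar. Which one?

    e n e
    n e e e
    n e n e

e n e: 1 tree
n e e e: 7 trees
n e n e: 1 tree

n e e e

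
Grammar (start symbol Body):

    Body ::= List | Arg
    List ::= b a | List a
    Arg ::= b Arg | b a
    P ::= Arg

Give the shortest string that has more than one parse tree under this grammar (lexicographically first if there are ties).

b a

length 2: b a has 2 parse trees

Two derivations of b a:
  Body ⇒ List ⇒ b a
  Body ⇒ Arg ⇒ b a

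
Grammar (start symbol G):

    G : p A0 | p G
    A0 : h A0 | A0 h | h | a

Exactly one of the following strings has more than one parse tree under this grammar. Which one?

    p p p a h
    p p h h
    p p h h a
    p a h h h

p p p a h: 1 tree
p p h h: 2 trees
p p h h a: 1 tree
p a h h h: 1 tree

p p h h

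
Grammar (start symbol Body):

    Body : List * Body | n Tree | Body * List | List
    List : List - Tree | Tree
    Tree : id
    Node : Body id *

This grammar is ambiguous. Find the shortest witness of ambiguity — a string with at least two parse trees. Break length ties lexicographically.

length 1: no string has ≥2 trees
length 2: no string has ≥2 trees
length 3: id * id has 2 parse trees

Two derivations of id * id:
  Body ⇒ List * Body ⇒ Tree * Body ⇒ id * Body ⇒ id * List ⇒ id * Tree ⇒ id * id
  Body ⇒ Body * List ⇒ List * List ⇒ Tree * List ⇒ id * List ⇒ id * Tree ⇒ id * id

id * id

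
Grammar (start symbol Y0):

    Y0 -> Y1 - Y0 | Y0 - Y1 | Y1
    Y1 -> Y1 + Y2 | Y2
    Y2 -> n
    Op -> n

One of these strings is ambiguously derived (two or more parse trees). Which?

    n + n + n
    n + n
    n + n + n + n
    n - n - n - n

n - n - n - n

n + n + n: 1 tree
n + n: 1 tree
n + n + n + n: 1 tree
n - n - n - n: 8 trees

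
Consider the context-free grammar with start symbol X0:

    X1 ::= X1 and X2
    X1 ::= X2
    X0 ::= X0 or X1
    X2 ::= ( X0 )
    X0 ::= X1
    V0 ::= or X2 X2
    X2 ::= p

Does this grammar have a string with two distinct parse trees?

Unambiguous

(V0 is unreachable from X0, so its rules don't affect L(X0).) This is a standard precedence ladder (X0 over X1 over X2), with each level left-recursive on its own operator ('or' at X0, 'and' at X1). That structure is LR(1), hence unambiguous.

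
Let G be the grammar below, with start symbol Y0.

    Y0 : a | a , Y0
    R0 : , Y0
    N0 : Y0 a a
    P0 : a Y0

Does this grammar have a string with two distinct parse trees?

(R0, N0, P0 are unreachable from Y0, so their rules don't affect L(Y0).) The reachable grammar is A → atom sep A | atom. Each atom is followed by either the separator (recurse) or end-of-string (stop) — no choice point.

Unambiguous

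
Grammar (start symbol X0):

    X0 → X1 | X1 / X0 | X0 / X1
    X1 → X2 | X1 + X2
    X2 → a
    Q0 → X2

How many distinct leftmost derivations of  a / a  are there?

2

Parse trees for a / a:
  [X0 [X1 [X2 a]] / [X0 [X1 [X2 a]]]]
  [X0 [X0 [X1 [X2 a]]] / [X1 [X2 a]]]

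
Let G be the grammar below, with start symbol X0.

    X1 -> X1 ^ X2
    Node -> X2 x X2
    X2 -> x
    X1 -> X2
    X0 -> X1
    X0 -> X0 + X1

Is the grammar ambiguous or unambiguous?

(Node is unreachable from X0, so its rules don't affect L(X0).) The grammar is stratified — X0 handles '+' (left-recursive), X1 handles '^', X2 atoms. Each operator has a fixed associativity and precedence level, so every string has one parse.

Unambiguous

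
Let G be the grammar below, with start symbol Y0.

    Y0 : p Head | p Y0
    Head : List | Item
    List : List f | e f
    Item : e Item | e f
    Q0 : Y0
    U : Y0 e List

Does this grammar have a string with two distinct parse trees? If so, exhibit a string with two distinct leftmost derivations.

Witness: p e f

Derivation 1: Y0 ⇒ p Head ⇒ p List ⇒ p e f
Derivation 2: Y0 ⇒ p Head ⇒ p Item ⇒ p e f

Two distinct leftmost derivations for the same string.

Ambiguous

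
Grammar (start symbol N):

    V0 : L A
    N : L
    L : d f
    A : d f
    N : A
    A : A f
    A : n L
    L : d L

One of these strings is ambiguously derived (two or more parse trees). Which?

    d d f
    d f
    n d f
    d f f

d f

d d f: 1 tree
d f: 2 trees
n d f: 1 tree
d f f: 1 tree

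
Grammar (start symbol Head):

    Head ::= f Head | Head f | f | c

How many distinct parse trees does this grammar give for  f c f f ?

3

Parse trees for f c f f:
  [Head f [Head [Head [Head c] f] f]]
  [Head [Head f [Head [Head c] f]] f]
  [Head [Head [Head f [Head c]] f] f]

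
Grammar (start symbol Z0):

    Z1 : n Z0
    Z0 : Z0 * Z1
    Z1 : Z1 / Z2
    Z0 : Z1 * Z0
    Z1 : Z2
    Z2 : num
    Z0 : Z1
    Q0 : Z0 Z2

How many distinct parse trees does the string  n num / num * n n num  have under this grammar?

6

Parse trees for n num / num * n n num:
  [Z0 [Z0 [Z1 n [Z0 [Z1 [Z1 [Z2 num]] / [Z2 num]]]]] * [Z1 n [Z0 [Z1 n [Z0 [Z1 [Z2 num]]]]]]]
  [Z0 [Z0 [Z1 [Z1 n [Z0 [Z1 [Z2 num]]]] / [Z2 num]]] * [Z1 n [Z0 [Z1 n [Z0 [Z1 [Z2 num]]]]]]]
  [Z0 [Z1 n [Z0 [Z1 [Z1 [Z2 num]] / [Z2 num]]]] * [Z0 [Z1 n [Z0 [Z1 n [Z0 [Z1 [Z2 num]]]]]]]]
  [Z0 [Z1 [Z1 n [Z0 [Z1 [Z2 num]]]] / [Z2 num]] * [Z0 [Z1 n [Z0 [Z1 n [Z0 [Z1 [Z2 num]]]]]]]]
  [Z0 [Z1 n [Z0 [Z0 [Z1 [Z1 [Z2 num]] / [Z2 num]]] * [Z1 n [Z0 [Z1 n [Z0 [Z1 [Z2 num]]]]]]]]]
  [Z0 [Z1 n [Z0 [Z1 [Z1 [Z2 num]] / [Z2 num]] * [Z0 [Z1 n [Z0 [Z1 n [Z0 [Z1 [Z2 num]]]]]]]]]]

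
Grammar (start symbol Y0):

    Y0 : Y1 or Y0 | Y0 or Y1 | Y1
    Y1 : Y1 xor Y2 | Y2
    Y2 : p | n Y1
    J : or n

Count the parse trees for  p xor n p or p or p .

Parse trees for p xor n p or p or p:
  [Y0 [Y1 [Y1 [Y2 p]] xor [Y2 n [Y1 [Y2 p]]]] or [Y0 [Y1 [Y2 p]] or [Y0 [Y1 [Y2 p]]]]]
  [Y0 [Y1 [Y1 [Y2 p]] xor [Y2 n [Y1 [Y2 p]]]] or [Y0 [Y0 [Y1 [Y2 p]]] or [Y1 [Y2 p]]]]
  [Y0 [Y0 [Y1 [Y1 [Y2 p]] xor [Y2 n [Y1 [Y2 p]]]] or [Y0 [Y1 [Y2 p]]]] or [Y1 [Y2 p]]]
  [Y0 [Y0 [Y0 [Y1 [Y1 [Y2 p]] xor [Y2 n [Y1 [Y2 p]]]]] or [Y1 [Y2 p]]] or [Y1 [Y2 p]]]

4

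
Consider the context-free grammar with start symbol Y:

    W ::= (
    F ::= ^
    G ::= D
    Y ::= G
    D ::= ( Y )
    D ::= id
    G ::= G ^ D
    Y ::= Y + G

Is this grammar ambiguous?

Only Y, G, D are reachable from Y; ignoring the rest: Y → Y + G | G  ;  G → G ^ D | D  — a left-associative chain with D at the bottom. Each string factors uniquely by precedence.

Unambiguous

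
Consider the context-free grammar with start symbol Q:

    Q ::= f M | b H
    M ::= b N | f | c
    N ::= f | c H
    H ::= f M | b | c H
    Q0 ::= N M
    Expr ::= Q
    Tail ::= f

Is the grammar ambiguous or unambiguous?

Only Q, M, N, H are reachable from Q; ignoring the rest: Restricted to the reachable nonterminals, every rule has the form A → t or A → t B, and no two rules for the same A share a first terminal. The grammar encodes a DFA — one run per string.

Unambiguous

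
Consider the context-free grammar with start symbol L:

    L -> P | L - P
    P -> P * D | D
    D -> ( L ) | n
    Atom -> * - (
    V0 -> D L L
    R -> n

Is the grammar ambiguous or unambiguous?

(Atom, V0, R are unreachable from L, so their rules don't affect L(L).) The grammar is stratified — L handles '-' (left-recursive), P handles '*', D atoms. Each operator has a fixed associativity and precedence level, so every string has one parse.

Unambiguous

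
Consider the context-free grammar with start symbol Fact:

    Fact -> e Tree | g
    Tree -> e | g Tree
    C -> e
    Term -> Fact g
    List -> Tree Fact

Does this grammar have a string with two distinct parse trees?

Only Fact, Tree are reachable from Fact; ignoring the rest: Restricted to the reachable nonterminals, every rule has the form A → t or A → t B, and no two rules for the same A share a first terminal. The grammar encodes a DFA — one run per string.

Unambiguous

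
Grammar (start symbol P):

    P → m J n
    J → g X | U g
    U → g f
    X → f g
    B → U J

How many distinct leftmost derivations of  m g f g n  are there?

2

Parse trees for m g f g n:
  [P m [J g [X f g]] n]
  [P m [J [U g f] g] n]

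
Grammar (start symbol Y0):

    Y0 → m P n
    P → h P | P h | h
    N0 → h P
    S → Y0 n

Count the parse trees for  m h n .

Parse trees for m h n:
  [Y0 m [P h] n]

1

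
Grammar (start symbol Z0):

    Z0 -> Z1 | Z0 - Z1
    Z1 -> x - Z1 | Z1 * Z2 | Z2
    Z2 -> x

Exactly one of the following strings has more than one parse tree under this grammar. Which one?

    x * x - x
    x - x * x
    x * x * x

x * x - x: 1 tree
x - x * x: 3 trees
x * x * x: 1 tree

x - x * x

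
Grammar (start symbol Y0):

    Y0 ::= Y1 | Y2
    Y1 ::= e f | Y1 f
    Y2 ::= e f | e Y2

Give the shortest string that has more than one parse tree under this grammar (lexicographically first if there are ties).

e f

length 2: e f has 2 parse trees

Two derivations of e f:
  Y0 ⇒ Y1 ⇒ e f
  Y0 ⇒ Y2 ⇒ e f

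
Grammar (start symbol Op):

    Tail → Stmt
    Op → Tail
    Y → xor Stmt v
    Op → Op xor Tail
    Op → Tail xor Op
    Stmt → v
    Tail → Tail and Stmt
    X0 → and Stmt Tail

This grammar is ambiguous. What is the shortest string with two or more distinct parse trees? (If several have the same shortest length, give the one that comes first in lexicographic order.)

v xor v

length 1: no string has ≥2 trees
length 3: v xor v has 2 parse trees

Two derivations of v xor v:
  Op ⇒ Op xor Tail ⇒ Tail xor Tail ⇒ Stmt xor Tail ⇒ v xor Tail ⇒ v xor Stmt ⇒ v xor v
  Op ⇒ Tail xor Op ⇒ Stmt xor Op ⇒ v xor Op ⇒ v xor Tail ⇒ v xor Stmt ⇒ v xor v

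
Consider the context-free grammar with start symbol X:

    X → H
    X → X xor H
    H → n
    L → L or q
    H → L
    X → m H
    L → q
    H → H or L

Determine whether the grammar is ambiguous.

Witness: q or q

Derivation 1: X ⇒ H ⇒ L ⇒ L or q ⇒ q or q
Derivation 2: X ⇒ H ⇒ H or L ⇒ L or L ⇒ q or L ⇒ q or q

Two distinct leftmost derivations for the same string.

Ambiguous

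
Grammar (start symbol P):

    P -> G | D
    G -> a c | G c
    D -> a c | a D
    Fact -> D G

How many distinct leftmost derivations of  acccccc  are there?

Parse trees for acccccc:
  [P [G [G [G [G [G [G a c] c] c] c] c] c]]

1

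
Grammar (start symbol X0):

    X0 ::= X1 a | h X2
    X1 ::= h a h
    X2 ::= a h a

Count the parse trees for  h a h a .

Parse trees for h a h a:
  [X0 [X1 h a h] a]
  [X0 h [X2 a h a]]

2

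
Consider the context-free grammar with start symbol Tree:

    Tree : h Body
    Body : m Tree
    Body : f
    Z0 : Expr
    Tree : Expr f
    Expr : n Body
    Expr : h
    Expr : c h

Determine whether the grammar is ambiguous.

Ambiguous

Witness: h f

Derivation 1: Tree ⇒ h Body ⇒ h f
Derivation 2: Tree ⇒ Expr f ⇒ h f

Two distinct leftmost derivations for the same string.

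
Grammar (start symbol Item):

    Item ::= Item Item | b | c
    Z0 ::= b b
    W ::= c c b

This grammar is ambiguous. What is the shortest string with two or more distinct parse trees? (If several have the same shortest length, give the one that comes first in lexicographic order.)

length 1: no string has ≥2 trees
length 2: no string has ≥2 trees
length 3: b b b has 2 parse trees

Two derivations of b b b:
  Item ⇒ Item Item ⇒ Item Item Item ⇒ b Item Item ⇒ b b Item ⇒ b b b
  Item ⇒ Item Item ⇒ b Item ⇒ b Item Item ⇒ b b Item ⇒ b b b

b b b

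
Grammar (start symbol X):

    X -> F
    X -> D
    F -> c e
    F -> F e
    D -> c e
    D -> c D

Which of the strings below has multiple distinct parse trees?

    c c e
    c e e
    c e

c e

c c e: 1 tree
c e e: 1 tree
c e: 2 trees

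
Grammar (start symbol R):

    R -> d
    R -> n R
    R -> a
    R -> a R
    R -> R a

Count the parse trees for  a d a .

2

Parse trees for a d a:
  [R a [R [R d] a]]
  [R [R a [R d]] a]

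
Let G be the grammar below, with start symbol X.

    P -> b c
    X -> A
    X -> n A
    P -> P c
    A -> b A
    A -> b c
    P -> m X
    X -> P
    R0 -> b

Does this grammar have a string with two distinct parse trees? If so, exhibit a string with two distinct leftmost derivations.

Witness: b c

Derivation 1: X ⇒ A ⇒ b c
Derivation 2: X ⇒ P ⇒ b c

Two distinct leftmost derivations for the same string.

Ambiguous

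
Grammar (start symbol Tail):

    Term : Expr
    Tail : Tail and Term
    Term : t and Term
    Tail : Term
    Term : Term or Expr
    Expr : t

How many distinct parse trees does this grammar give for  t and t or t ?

Parse trees for t and t or t:
  [Tail [Tail [Term [Expr t]]] and [Term [Term [Expr t]] or [Expr t]]]
  [Tail [Term t and [Term [Term [Expr t]] or [Expr t]]]]
  [Tail [Term [Term t and [Term [Expr t]]] or [Expr t]]]

3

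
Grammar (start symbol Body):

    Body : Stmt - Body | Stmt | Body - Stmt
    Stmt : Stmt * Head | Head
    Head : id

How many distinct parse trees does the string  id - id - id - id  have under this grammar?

Parse trees for id - id - id - id:
  [Body [Stmt [Head id]] - [Body [Stmt [Head id]] - [Body [Stmt [Head id]] - [Body [Stmt [Head id]]]]]]
  [Body [Stmt [Head id]] - [Body [Stmt [Head id]] - [Body [Body [Stmt [Head id]]] - [Stmt [Head id]]]]]
  [Body [Stmt [Head id]] - [Body [Body [Stmt [Head id]] - [Body [Stmt [Head id]]]] - [Stmt [Head id]]]]
  [Body [Stmt [Head id]] - [Body [Body [Body [Stmt [Head id]]] - [Stmt [Head id]]] - [Stmt [Head id]]]]
  [Body [Body [Stmt [Head id]] - [Body [Stmt [Head id]] - [Body [Stmt [Head id]]]]] - [Stmt [Head id]]]
  [Body [Body [Stmt [Head id]] - [Body [Body [Stmt [Head id]]] - [Stmt [Head id]]]] - [Stmt [Head id]]]
  [Body [Body [Body [Stmt [Head id]] - [Body [Stmt [Head id]]]] - [Stmt [Head id]]] - [Stmt [Head id]]]
  [Body [Body [Body [Body [Stmt [Head id]]] - [Stmt [Head id]]] - [Stmt [Head id]]] - [Stmt [Head id]]]

8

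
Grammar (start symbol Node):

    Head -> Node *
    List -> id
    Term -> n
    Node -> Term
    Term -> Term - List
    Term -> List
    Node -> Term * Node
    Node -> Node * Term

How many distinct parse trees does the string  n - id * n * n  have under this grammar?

Parse trees for n - id * n * n:
  [Node [Term [Term n] - [List id]] * [Node [Term n] * [Node [Term n]]]]
  [Node [Term [Term n] - [List id]] * [Node [Node [Term n]] * [Term n]]]
  [Node [Node [Term [Term n] - [List id]] * [Node [Term n]]] * [Term n]]
  [Node [Node [Node [Term [Term n] - [List id]]] * [Term n]] * [Term n]]

4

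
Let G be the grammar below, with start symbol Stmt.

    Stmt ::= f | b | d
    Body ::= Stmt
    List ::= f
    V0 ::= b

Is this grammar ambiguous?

Unambiguous

Only Stmt is reachable from Stmt; ignoring the rest: Restricted to the reachable nonterminals, every rule has the form A → t or A → t B, and no two rules for the same A share a first terminal. The grammar encodes a DFA — one run per string.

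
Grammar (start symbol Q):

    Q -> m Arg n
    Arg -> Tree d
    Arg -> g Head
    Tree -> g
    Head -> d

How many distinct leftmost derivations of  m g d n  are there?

Parse trees for m g d n:
  [Q m [Arg [Tree g] d] n]
  [Q m [Arg g [Head d]] n]

2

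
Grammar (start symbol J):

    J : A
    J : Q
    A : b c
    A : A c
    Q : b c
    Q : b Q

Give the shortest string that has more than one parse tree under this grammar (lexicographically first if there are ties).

b c

length 2: b c has 2 parse trees

Two derivations of b c:
  J ⇒ A ⇒ b c
  J ⇒ Q ⇒ b c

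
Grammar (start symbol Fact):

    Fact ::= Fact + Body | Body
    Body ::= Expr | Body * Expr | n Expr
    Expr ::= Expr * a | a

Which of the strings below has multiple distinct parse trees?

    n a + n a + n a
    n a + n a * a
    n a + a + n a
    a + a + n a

n a + n a * a

n a + n a + n a: 1 tree
n a + n a * a: 2 trees
n a + a + n a: 1 tree
a + a + n a: 1 tree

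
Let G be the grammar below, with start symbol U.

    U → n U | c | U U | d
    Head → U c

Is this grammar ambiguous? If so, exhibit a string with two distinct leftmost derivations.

Witness: c c c

Derivation 1: U ⇒ U U ⇒ c U ⇒ c U U ⇒ c c U ⇒ c c c
Derivation 2: U ⇒ U U ⇒ U U U ⇒ c U U ⇒ c c U ⇒ c c c

Two distinct leftmost derivations for the same string.

Ambiguous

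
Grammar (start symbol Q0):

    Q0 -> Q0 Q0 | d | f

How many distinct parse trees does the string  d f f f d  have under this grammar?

14

Parse trees for d f f f d (showing first 6 of 14):
  [Q0 [Q0 d] [Q0 [Q0 f] [Q0 [Q0 f] [Q0 [Q0 f] [Q0 d]]]]]
  [Q0 [Q0 d] [Q0 [Q0 f] [Q0 [Q0 [Q0 f] [Q0 f]] [Q0 d]]]]
  [Q0 [Q0 d] [Q0 [Q0 [Q0 f] [Q0 f]] [Q0 [Q0 f] [Q0 d]]]]
  [Q0 [Q0 d] [Q0 [Q0 [Q0 f] [Q0 [Q0 f] [Q0 f]]] [Q0 d]]]
  [Q0 [Q0 d] [Q0 [Q0 [Q0 [Q0 f] [Q0 f]] [Q0 f]] [Q0 d]]]
  [Q0 [Q0 [Q0 d] [Q0 f]] [Q0 [Q0 f] [Q0 [Q0 f] [Q0 d]]]]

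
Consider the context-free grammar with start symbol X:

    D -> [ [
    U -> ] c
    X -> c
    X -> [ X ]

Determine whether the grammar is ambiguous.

(U, D are unreachable from X, so their rules don't affect L(X).) Each string is a nest of matched brackets around a single atom. An opening bracket forces the recursive rule; an atom forces the base rule.

Unambiguous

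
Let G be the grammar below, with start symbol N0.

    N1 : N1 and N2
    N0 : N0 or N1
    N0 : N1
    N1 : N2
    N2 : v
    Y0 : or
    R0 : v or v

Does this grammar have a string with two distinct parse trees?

Only N0, N1, N2 are reachable from N0; ignoring the rest: This is a standard precedence ladder (N0 over N1 over N2), with each level left-recursive on its own operator ('or' at N0, 'and' at N1). That structure is LR(1), hence unambiguous.

Unambiguous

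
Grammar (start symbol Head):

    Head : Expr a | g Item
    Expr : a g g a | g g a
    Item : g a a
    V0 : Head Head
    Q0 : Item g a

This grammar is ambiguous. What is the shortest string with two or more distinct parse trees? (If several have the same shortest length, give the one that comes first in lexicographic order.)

g g a a

length 4: g g a a has 2 parse trees

Two derivations of g g a a:
  Head ⇒ Expr a ⇒ g g a a
  Head ⇒ g Item ⇒ g g a a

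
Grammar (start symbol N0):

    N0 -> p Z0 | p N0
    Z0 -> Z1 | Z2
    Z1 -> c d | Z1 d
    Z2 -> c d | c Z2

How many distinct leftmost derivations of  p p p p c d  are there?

Parse trees for p p p p c d:
  [N0 p [N0 p [N0 p [N0 p [Z0 [Z1 c d]]]]]]
  [N0 p [N0 p [N0 p [N0 p [Z0 [Z2 c d]]]]]]

2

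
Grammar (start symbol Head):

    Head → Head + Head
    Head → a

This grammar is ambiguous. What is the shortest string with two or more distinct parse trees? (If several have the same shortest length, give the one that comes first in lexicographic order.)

a + a + a

length 1: no string has ≥2 trees
length 3: no string has ≥2 trees
length 5: a + a + a has 2 parse trees

Two derivations of a + a + a:
  Head ⇒ Head + Head ⇒ Head + Head + Head ⇒ a + Head + Head ⇒ a + a + Head ⇒ a + a + a
  Head ⇒ Head + Head ⇒ a + Head ⇒ a + Head + Head ⇒ a + a + Head ⇒ a + a + a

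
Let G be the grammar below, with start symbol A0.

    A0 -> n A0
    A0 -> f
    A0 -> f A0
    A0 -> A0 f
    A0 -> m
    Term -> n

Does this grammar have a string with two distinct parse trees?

Ambiguous

Witness: f f

Derivation 1: A0 ⇒ f A0 ⇒ f f
Derivation 2: A0 ⇒ A0 f ⇒ f f

Two distinct leftmost derivations for the same string.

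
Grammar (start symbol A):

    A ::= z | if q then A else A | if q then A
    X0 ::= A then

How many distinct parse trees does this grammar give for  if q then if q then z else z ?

Parse trees for if q then if q then z else z:
  [A if q then [A if q then [A z]] else [A z]]
  [A if q then [A if q then [A z] else [A z]]]

2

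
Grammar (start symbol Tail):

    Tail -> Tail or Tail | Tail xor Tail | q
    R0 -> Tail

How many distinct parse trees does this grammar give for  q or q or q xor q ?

Parse trees for q or q or q xor q:
  [Tail [Tail q] or [Tail [Tail q] or [Tail [Tail q] xor [Tail q]]]]
  [Tail [Tail q] or [Tail [Tail [Tail q] or [Tail q]] xor [Tail q]]]
  [Tail [Tail [Tail q] or [Tail q]] or [Tail [Tail q] xor [Tail q]]]
  [Tail [Tail [Tail q] or [Tail [Tail q] or [Tail q]]] xor [Tail q]]
  [Tail [Tail [Tail [Tail q] or [Tail q]] or [Tail q]] xor [Tail q]]

5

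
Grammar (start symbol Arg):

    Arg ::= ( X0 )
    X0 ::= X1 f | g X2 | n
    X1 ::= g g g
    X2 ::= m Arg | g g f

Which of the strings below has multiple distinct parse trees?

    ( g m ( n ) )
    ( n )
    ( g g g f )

( g g g f )

( g m ( n ) ): 1 tree
( n ): 1 tree
( g g g f ): 2 trees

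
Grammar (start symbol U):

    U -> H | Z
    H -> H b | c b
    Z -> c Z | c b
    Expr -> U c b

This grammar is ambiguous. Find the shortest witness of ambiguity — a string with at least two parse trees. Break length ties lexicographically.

c b

length 2: c b has 2 parse trees

Two derivations of c b:
  U ⇒ H ⇒ c b
  U ⇒ Z ⇒ c b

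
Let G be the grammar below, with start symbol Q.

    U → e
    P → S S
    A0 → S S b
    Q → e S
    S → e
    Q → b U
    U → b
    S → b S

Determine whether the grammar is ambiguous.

(A0, P are unreachable from Q, so their rules don't affect L(Q).) Restricted to the reachable nonterminals, every rule has the form A → t or A → t B, and no two rules for the same A share a first terminal. The grammar encodes a DFA — one run per string.

Unambiguous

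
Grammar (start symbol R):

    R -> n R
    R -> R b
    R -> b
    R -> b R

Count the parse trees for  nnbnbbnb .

Parse trees for nnbnbbnb:
  [R n [R n [R b [R n [R b [R b [R n [R b]]]]]]]]

1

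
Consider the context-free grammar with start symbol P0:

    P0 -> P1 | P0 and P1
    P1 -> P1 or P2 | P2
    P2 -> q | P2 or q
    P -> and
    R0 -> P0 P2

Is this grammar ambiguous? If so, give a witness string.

Witness: q or q

Derivation 1: P0 ⇒ P1 ⇒ P1 or P2 ⇒ P2 or P2 ⇒ q or P2 ⇒ q or q
Derivation 2: P0 ⇒ P1 ⇒ P2 ⇒ P2 or q ⇒ q or q

Two distinct leftmost derivations for the same string.

Ambiguous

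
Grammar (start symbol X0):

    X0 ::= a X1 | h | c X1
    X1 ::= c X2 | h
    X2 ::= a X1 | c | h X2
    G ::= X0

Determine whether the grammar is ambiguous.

Unambiguous

Only X0, X1, X2 are reachable from X0; ignoring the rest: Each reachable nonterminal has at most one production per leading terminal, and all productions are right-linear; the derivation is determined token-by-token.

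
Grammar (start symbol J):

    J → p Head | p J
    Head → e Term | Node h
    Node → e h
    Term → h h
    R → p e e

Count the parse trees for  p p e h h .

2

Parse trees for p p e h h:
  [J p [J p [Head e [Term h h]]]]
  [J p [J p [Head [Node e h] h]]]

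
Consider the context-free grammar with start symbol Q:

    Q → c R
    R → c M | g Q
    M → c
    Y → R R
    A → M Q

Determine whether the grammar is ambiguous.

Unambiguous

(Y, A are unreachable from Q, so their rules don't affect L(Q).) Each reachable nonterminal has at most one production per leading terminal, and all productions are right-linear; the derivation is determined token-by-token.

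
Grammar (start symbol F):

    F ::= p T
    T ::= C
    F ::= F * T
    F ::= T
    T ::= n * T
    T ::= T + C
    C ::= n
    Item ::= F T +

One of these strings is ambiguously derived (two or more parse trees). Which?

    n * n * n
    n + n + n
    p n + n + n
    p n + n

n * n * n: 4 trees
n + n + n: 1 tree
p n + n + n: 1 tree
p n + n: 1 tree

n * n * n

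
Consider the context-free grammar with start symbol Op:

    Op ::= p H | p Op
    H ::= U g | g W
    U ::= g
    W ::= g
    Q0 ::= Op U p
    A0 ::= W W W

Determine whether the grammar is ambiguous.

Ambiguous

Witness: p g g

Derivation 1: Op ⇒ p H ⇒ p U g ⇒ p g g
Derivation 2: Op ⇒ p H ⇒ p g W ⇒ p g g

Two distinct leftmost derivations for the same string.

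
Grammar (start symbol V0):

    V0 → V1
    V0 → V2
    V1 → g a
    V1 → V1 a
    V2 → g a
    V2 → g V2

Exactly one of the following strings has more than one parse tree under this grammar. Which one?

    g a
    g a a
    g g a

g a: 2 trees
g a a: 1 tree
g g a: 1 tree

g a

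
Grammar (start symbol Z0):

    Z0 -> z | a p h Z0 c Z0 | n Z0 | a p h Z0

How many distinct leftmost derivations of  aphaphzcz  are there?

2

Parse trees for aphaphzcz:
  [Z0 a p h [Z0 a p h [Z0 z]] c [Z0 z]]
  [Z0 a p h [Z0 a p h [Z0 z] c [Z0 z]]]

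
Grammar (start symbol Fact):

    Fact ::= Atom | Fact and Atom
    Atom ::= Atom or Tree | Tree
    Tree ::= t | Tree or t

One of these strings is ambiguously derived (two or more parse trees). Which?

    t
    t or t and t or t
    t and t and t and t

t: 1 tree
t or t and t or t: 4 trees
t and t and t and t: 1 tree

t or t and t or t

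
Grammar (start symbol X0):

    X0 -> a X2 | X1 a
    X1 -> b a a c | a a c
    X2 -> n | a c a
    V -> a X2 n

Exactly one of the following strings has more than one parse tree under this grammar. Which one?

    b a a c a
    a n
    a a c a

a a c a

b a a c a: 1 tree
a n: 1 tree
a a c a: 2 trees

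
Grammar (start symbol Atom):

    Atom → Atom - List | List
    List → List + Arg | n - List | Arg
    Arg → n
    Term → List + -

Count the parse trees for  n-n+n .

Parse trees for n-n+n:
  [Atom [Atom [List [Arg n]]] - [List [List [Arg n]] + [Arg n]]]
  [Atom [List [List n - [List [Arg n]]] + [Arg n]]]
  [Atom [List n - [List [List [Arg n]] + [Arg n]]]]

3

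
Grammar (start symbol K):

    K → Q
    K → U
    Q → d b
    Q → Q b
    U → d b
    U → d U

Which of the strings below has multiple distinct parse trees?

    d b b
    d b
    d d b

d b

d b b: 1 tree
d b: 2 trees
d d b: 1 tree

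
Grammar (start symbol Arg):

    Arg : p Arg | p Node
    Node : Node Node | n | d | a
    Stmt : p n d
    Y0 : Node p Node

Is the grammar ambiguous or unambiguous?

Ambiguous

Witness: p a a a

Derivation 1: Arg ⇒ p Node ⇒ p Node Node ⇒ p Node Node Node ⇒ p a Node Node ⇒ p a a Node ⇒ p a a a
Derivation 2: Arg ⇒ p Node ⇒ p Node Node ⇒ p a Node ⇒ p a Node Node ⇒ p a a Node ⇒ p a a a

Two distinct leftmost derivations for the same string.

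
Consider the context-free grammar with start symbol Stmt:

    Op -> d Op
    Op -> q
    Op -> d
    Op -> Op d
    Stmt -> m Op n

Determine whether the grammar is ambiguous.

Ambiguous

Witness: m d d n

Derivation 1: Stmt ⇒ m Op n ⇒ m d Op n ⇒ m d d n
Derivation 2: Stmt ⇒ m Op n ⇒ m Op d n ⇒ m d d n

Two distinct leftmost derivations for the same string.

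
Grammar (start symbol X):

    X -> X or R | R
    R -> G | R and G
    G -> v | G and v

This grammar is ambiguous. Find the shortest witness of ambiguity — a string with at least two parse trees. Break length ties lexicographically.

length 1: no string has ≥2 trees
length 3: v and v has 2 parse trees

Two derivations of v and v:
  X ⇒ R ⇒ G ⇒ G and v ⇒ v and v
  X ⇒ R ⇒ R and G ⇒ G and G ⇒ v and G ⇒ v and v

v and v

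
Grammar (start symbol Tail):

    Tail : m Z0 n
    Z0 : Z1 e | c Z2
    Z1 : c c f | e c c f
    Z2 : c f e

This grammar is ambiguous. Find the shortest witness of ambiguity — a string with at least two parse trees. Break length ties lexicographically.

m c c f e n

length 6: m c c f e n has 2 parse trees

Two derivations of m c c f e n:
  Tail ⇒ m Z0 n ⇒ m Z1 e n ⇒ m c c f e n
  Tail ⇒ m Z0 n ⇒ m c Z2 n ⇒ m c c f e n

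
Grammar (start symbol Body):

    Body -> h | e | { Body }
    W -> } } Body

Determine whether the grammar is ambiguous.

Only Body is reachable from Body; ignoring the rest: Each string is a nest of matched brackets around a single atom. An opening bracket forces the recursive rule; an atom forces the base rule.

Unambiguous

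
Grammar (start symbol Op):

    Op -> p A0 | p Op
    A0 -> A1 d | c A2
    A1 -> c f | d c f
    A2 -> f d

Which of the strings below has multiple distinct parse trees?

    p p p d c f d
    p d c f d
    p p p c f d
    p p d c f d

p p p d c f d: 1 tree
p d c f d: 1 tree
p p p c f d: 2 trees
p p d c f d: 1 tree

p p p c f d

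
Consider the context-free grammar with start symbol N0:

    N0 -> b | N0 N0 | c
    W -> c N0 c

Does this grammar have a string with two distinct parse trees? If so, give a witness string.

Ambiguous

Witness: b b b

Derivation 1: N0 ⇒ N0 N0 ⇒ b N0 ⇒ b N0 N0 ⇒ b b N0 ⇒ b b b
Derivation 2: N0 ⇒ N0 N0 ⇒ N0 N0 N0 ⇒ b N0 N0 ⇒ b b N0 ⇒ b b b

Two distinct leftmost derivations for the same string.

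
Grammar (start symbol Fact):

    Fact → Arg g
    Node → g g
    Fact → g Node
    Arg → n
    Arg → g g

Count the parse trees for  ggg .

Parse trees for ggg:
  [Fact [Arg g g] g]
  [Fact g [Node g g]]

2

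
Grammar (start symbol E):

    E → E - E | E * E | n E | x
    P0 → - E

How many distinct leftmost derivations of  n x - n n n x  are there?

Parse trees for n x - n n n x:
  [E [E n [E x]] - [E n [E n [E n [E x]]]]]
  [E n [E [E x] - [E n [E n [E n [E x]]]]]]

2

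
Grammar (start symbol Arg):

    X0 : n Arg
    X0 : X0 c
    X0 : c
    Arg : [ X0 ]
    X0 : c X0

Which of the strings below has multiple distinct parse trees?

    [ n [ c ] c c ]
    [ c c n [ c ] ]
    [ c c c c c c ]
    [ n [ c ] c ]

[ c c c c c c ]

[ n [ c ] c c ]: 1 tree
[ c c n [ c ] ]: 1 tree
[ c c c c c c ]: 32 trees
[ n [ c ] c ]: 1 tree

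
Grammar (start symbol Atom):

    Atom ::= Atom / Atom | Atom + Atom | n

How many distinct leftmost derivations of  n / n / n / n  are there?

Parse trees for n / n / n / n:
  [Atom [Atom n] / [Atom [Atom n] / [Atom [Atom n] / [Atom n]]]]
  [Atom [Atom n] / [Atom [Atom [Atom n] / [Atom n]] / [Atom n]]]
  [Atom [Atom [Atom n] / [Atom n]] / [Atom [Atom n] / [Atom n]]]
  [Atom [Atom [Atom n] / [Atom [Atom n] / [Atom n]]] / [Atom n]]
  [Atom [Atom [Atom [Atom n] / [Atom n]] / [Atom n]] / [Atom n]]

5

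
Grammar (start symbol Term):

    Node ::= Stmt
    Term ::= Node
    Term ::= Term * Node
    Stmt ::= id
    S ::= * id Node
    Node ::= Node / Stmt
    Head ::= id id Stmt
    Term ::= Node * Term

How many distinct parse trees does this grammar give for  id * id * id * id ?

Parse trees for id * id * id * id:
  [Term [Term [Term [Term [Node [Stmt id]]] * [Node [Stmt id]]] * [Node [Stmt id]]] * [Node [Stmt id]]]
  [Term [Term [Term [Node [Stmt id]] * [Term [Node [Stmt id]]]] * [Node [Stmt id]]] * [Node [Stmt id]]]
  [Term [Term [Node [Stmt id]] * [Term [Term [Node [Stmt id]]] * [Node [Stmt id]]]] * [Node [Stmt id]]]
  [Term [Term [Node [Stmt id]] * [Term [Node [Stmt id]] * [Term [Node [Stmt id]]]]] * [Node [Stmt id]]]
  [Term [Node [Stmt id]] * [Term [Term [Term [Node [Stmt id]]] * [Node [Stmt id]]] * [Node [Stmt id]]]]
  [Term [Node [Stmt id]] * [Term [Term [Node [Stmt id]] * [Term [Node [Stmt id]]]] * [Node [Stmt id]]]]
  [Term [Node [Stmt id]] * [Term [Node [Stmt id]] * [Term [Term [Node [Stmt id]]] * [Node [Stmt id]]]]]
  [Term [Node [Stmt id]] * [Term [Node [Stmt id]] * [Term [Node [Stmt id]] * [Term [Node [Stmt id]]]]]]

8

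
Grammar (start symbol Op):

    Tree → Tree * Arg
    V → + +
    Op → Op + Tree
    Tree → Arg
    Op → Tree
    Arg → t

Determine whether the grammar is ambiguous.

(V is unreachable from Op, so its rules don't affect L(Op).) This is a standard precedence ladder (Op over Tree over Arg), with each level left-recursive on its own operator ('+' at Op, '*' at Tree). That structure is LR(1), hence unambiguous.

Unambiguous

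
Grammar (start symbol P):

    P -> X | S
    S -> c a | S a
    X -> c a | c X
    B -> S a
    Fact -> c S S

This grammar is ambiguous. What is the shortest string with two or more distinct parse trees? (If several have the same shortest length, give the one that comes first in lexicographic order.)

length 2: c a has 2 parse trees

Two derivations of c a:
  P ⇒ X ⇒ c a
  P ⇒ S ⇒ c a

c a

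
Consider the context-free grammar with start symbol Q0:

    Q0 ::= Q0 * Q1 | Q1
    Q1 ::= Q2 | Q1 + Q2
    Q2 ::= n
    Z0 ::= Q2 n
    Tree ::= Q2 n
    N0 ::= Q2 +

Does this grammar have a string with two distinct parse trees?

Unambiguous

Only Q0, Q1, Q2 are reachable from Q0; ignoring the rest: This is a standard precedence ladder (Q0 over Q1 over Q2), with each level left-recursive on its own operator ('*' at Q0, '+' at Q1). That structure is LR(1), hence unambiguous.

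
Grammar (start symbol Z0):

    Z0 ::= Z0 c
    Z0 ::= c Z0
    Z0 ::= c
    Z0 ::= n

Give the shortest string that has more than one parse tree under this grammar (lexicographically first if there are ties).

c c

length 1: no string has ≥2 trees
length 2: c c has 2 parse trees

Two derivations of c c:
  Z0 ⇒ Z0 c ⇒ c c
  Z0 ⇒ c Z0 ⇒ c c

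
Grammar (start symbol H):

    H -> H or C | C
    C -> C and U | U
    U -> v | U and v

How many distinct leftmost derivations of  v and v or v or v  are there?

2

Parse trees for v and v or v or v:
  [H [H [H [C [C [U v]] and [U v]]] or [C [U v]]] or [C [U v]]]
  [H [H [H [C [U [U v] and v]]] or [C [U v]]] or [C [U v]]]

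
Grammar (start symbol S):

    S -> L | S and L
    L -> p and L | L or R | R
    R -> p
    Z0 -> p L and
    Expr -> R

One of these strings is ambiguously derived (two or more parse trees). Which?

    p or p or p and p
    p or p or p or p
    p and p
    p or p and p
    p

p and p

p or p or p and p: 1 tree
p or p or p or p: 1 tree
p and p: 2 trees
p or p and p: 1 tree
p: 1 tree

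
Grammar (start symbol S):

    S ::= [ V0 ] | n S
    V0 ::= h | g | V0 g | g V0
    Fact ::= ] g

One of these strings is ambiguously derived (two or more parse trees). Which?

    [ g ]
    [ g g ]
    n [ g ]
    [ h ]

[ g ]: 1 tree
[ g g ]: 2 trees
n [ g ]: 1 tree
[ h ]: 1 tree

[ g g ]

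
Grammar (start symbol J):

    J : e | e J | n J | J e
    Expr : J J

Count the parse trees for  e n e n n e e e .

29

Parse trees for e n e n n e e e (showing first 6 of 29):
  [J e [J n [J e [J n [J n [J e [J e [J e]]]]]]]]
  [J e [J n [J e [J n [J n [J e [J [J e] e]]]]]]]
  [J e [J n [J e [J n [J n [J [J e [J e]] e]]]]]]
  [J e [J n [J e [J n [J n [J [J [J e] e] e]]]]]]
  [J e [J n [J e [J n [J [J n [J e [J e]]] e]]]]]
  [J e [J n [J e [J n [J [J n [J [J e] e]] e]]]]]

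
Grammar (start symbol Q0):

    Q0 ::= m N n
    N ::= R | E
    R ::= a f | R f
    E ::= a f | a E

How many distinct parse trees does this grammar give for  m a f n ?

2

Parse trees for m a f n:
  [Q0 m [N [R a f]] n]
  [Q0 m [N [E a f]] n]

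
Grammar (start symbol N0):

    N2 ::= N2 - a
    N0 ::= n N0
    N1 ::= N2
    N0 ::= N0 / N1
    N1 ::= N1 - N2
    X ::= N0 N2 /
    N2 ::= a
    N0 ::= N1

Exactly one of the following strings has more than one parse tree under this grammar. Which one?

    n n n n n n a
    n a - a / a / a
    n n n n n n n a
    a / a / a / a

n n n n n n a: 1 tree
n a - a / a / a: 6 trees
n n n n n n n a: 1 tree
a / a / a / a: 1 tree

n a - a / a / a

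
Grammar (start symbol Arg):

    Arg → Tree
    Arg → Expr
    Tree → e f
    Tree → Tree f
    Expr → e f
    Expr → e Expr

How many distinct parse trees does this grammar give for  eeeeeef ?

Parse trees for eeeeeef:
  [Arg [Expr e [Expr e [Expr e [Expr e [Expr e [Expr e f]]]]]]]

1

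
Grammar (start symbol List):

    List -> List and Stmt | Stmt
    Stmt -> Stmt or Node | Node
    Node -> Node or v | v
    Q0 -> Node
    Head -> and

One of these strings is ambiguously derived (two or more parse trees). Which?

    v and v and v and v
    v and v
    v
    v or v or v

v and v and v and v: 1 tree
v and v: 1 tree
v: 1 tree
v or v or v: 4 trees

v or v or v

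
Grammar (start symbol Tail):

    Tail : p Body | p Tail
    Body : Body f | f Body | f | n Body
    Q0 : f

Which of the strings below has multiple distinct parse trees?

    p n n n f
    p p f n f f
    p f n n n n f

p p f n f f

p n n n f: 1 tree
p p f n f f: 4 trees
p f n n n n f: 1 tree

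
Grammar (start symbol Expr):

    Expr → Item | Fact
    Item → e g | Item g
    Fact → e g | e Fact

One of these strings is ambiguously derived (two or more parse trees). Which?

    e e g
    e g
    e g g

e g

e e g: 1 tree
e g: 2 trees
e g g: 1 tree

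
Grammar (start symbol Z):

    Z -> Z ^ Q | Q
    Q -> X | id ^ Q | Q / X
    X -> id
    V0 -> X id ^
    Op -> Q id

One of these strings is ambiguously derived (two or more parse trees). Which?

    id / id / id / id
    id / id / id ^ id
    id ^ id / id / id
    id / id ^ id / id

id / id / id / id: 1 tree
id / id / id ^ id: 1 tree
id ^ id / id / id: 4 trees
id / id ^ id / id: 1 tree

id ^ id / id / id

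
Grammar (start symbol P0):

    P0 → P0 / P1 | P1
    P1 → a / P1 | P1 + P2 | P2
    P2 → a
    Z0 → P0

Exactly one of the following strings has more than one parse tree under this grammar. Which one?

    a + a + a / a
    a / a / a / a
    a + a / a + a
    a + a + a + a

a + a + a / a: 1 tree
a / a / a / a: 8 trees
a + a / a + a: 1 tree
a + a + a + a: 1 tree

a / a / a / a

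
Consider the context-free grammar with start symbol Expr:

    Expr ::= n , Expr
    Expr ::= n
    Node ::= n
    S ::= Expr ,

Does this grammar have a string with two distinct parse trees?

(S, Node are unreachable from Expr, so their rules don't affect L(Expr).) Right-recursive list with a separator: after each atom, whether the separator follows determines the rule. One parse per string.

Unambiguous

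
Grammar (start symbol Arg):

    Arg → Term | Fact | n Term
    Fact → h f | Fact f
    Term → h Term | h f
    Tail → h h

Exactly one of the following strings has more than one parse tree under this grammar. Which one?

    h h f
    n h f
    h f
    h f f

h h f: 1 tree
n h f: 1 tree
h f: 2 trees
h f f: 1 tree

h f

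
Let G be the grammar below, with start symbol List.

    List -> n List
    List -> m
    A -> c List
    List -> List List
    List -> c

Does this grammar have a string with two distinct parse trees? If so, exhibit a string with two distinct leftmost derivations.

Ambiguous

Witness: c c c

Derivation 1: List ⇒ List List ⇒ List List List ⇒ c List List ⇒ c c List ⇒ c c c
Derivation 2: List ⇒ List List ⇒ c List ⇒ c List List ⇒ c c List ⇒ c c c

Two distinct leftmost derivations for the same string.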